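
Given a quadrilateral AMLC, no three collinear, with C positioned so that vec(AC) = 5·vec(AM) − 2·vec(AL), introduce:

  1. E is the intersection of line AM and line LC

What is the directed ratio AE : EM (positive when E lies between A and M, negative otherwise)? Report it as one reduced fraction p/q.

Work in coordinates with A = (0, 0), M = (1, 0), L = (0, 1), C = (5, -2).
1. E is the intersection of line AM and line LC ⇒ E = (5/3, 0)
E = A + t·(M−A) with t = 5/3, so AE:EM = t:(1−t) = 5/3:-2/3

AE:EM = -5/2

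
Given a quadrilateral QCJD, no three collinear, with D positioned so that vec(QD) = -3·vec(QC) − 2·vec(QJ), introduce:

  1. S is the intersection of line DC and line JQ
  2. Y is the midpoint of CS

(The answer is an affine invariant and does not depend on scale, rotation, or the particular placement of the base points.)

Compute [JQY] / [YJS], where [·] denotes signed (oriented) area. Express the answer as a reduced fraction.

[JQY]:[YJS] = 2/3

Set Q = (0, 0), C = (1, 0), J = (0, 1), D = (-3, -2); any affine frame gives the same invariant.
1. S is the intersection of line DC and line JQ ⇒ S = (0, -1/2)
2. Y is the midpoint of CS ⇒ Y = (1/2, -1/4)
2·[JQY] = 1/2, 2·[YJS] = 3/4
[JQY]:[YJS] = 1/2:3/4 = 2/3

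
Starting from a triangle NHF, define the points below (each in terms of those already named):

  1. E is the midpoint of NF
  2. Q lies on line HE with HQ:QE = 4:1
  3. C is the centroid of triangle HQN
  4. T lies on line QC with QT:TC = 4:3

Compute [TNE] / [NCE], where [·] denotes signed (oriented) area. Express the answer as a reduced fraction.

[TNE]:[NCE] = -11/14

Assign N = (0, 0), H = (1, 0), F = (0, 1) — the answer is frame-independent, so this choice is without loss of generality.
1. E is the midpoint of NF ⇒ E = (0, 1/2)
2. Q lies on line HE with HQ:QE = 4:1 ⇒ Q = (1/5, 2/5)
3. C is the centroid of triangle HQN ⇒ C = (2/5, 2/15)
4. T lies on line QC with QT:TC = 4:3 ⇒ T = (11/35, 26/105)
2·[TNE] = -11/70, 2·[NCE] = 1/5
[TNE]:[NCE] = -11/70:1/5 = -11/14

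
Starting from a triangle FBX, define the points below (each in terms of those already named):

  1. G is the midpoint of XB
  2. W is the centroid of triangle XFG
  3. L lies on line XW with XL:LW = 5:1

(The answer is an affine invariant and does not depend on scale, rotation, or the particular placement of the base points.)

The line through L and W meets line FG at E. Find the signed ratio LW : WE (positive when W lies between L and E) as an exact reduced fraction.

Work in coordinates with F = (0, 0), B = (1, 0), X = (0, 1).
1. G is the midpoint of XB ⇒ G = (1/2, 1/2)
2. W is the centroid of triangle XFG ⇒ W = (1/6, 1/2)
3. L lies on line XW with XL:LW = 5:1 ⇒ L = (5/36, 7/12)
line LW meets FG at E = (1/4, 1/4)
W = L + t·(E−L) with t = 1/4, so LW:WE = 1/4:3/4

LW:WE = 1/3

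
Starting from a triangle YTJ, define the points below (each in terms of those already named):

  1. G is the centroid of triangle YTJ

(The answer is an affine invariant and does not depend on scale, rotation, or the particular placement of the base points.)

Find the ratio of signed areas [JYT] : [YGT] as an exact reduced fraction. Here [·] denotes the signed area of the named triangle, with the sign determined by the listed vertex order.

[JYT]:[YGT] = -3

Choose coordinates Y = (0, 0), T = (1, 0), J = (0, 1).
1. G is the centroid of triangle YTJ ⇒ G = (1/3, 1/3)
2·[JYT] = 1, 2·[YGT] = -1/3
[JYT]:[YGT] = 1:-1/3 = -3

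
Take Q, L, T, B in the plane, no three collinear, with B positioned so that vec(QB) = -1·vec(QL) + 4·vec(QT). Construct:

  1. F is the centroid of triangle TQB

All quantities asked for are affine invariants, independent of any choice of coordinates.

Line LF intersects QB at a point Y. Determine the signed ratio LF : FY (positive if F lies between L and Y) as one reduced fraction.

LF:FY = 11

Set Q = (0, 0), L = (1, 0), T = (0, 1), B = (-1, 4); any affine frame gives the same invariant.
1. F is the centroid of triangle TQB ⇒ F = (-1/3, 5/3)
line LF meets QB at Y = (-5/11, 20/11)
F = L + t·(Y−L) with t = 11/12, so LF:FY = 11/12:1/12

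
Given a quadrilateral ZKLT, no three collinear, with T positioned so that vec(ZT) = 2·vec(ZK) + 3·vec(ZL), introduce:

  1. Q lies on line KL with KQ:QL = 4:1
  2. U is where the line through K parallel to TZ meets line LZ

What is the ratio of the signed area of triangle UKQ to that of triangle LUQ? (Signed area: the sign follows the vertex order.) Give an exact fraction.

[UKQ]:[LUQ] = 4

Work in coordinates with Z = (0, 0), K = (1, 0), L = (0, 1), T = (2, 3).
1. Q lies on line KL with KQ:QL = 4:1 ⇒ Q = (1/5, 4/5)
2. U is where the line through K parallel to TZ meets line LZ ⇒ U = (0, -3/2)
2·[UKQ] = 2, 2·[LUQ] = 1/2
[UKQ]:[LUQ] = 2:1/2 = 4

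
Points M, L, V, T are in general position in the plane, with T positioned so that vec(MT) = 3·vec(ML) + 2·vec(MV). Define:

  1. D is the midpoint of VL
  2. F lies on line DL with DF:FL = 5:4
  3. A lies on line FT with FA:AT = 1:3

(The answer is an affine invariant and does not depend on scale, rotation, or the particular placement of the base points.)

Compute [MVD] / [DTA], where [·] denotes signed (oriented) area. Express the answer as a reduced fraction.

Assign M = (0, 0), L = (1, 0), V = (0, 1), T = (3, 2) — the answer is frame-independent, so this choice is without loss of generality.
1. D is the midpoint of VL ⇒ D = (1/2, 1/2)
2. F lies on line DL with DF:FL = 5:4 ⇒ F = (7/9, 2/9)
3. A lies on line FT with FA:AT = 1:3 ⇒ A = (4/3, 2/3)
2·[MVD] = -1/2, 2·[DTA] = -5/6
[MVD]:[DTA] = -1/2:-5/6 = 3/5

[MVD]:[DTA] = 3/5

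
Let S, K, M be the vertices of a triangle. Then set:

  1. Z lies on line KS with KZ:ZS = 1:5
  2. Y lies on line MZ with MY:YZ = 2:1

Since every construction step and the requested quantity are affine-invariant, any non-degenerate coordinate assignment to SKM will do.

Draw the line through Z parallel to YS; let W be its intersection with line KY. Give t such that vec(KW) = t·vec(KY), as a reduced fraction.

Choose coordinates S = (0, 0), K = (1, 0), M = (0, 1).
1. Z lies on line KS with KZ:ZS = 1:5 ⇒ Z = (5/6, 0)
2. Y lies on line MZ with MY:YZ = 2:1 ⇒ Y = (5/9, 1/3)
through Z parallel to YS: direction (-5/9, -1/3); meets KY at W = (25/27, 1/18)
W = K + t·(Y−K) with t = 1/6

t = 1/6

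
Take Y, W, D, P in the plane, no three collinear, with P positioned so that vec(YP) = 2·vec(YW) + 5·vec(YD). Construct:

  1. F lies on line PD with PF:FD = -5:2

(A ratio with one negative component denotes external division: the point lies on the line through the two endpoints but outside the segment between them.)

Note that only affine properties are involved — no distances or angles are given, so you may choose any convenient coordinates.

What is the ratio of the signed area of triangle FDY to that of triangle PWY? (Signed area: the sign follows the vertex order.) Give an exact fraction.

Assign Y = (0, 0), W = (1, 0), D = (0, 1), P = (2, 5) — the answer is frame-independent, so this choice is without loss of generality.
1. F lies on line PD with PF:FD = -5:2 ⇒ F = (-4/3, -5/3)
2·[FDY] = -4/3, 2·[PWY] = -5
[FDY]:[PWY] = -4/3:-5 = 4/15

[FDY]:[PWY] = 4/15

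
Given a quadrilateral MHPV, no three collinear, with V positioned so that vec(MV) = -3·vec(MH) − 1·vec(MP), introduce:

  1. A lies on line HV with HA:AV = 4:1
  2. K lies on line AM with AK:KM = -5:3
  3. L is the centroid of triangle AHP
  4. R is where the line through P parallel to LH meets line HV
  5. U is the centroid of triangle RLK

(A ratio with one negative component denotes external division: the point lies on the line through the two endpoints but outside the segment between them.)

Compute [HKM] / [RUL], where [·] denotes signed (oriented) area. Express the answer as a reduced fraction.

Set M = (0, 0), H = (1, 0), P = (0, 1), V = (-3, -1); any affine frame gives the same invariant.
1. A lies on line HV with HA:AV = 4:1 ⇒ A = (-11/5, -4/5)
2. K lies on line AM with AK:KM = -5:3 ⇒ K = (33/10, 6/5)
3. L is the centroid of triangle AHP ⇒ L = (-2/5, 1/15)
4. R is where the line through P parallel to LH meets line HV ⇒ R = (21/5, 4/5)
5. U is the centroid of triangle RLK ⇒ U = (71/30, 31/45)
2·[HKM] = 6/5, 2·[RUL] = 5/6
[HKM]:[RUL] = 6/5:5/6 = 36/25

[HKM]:[RUL] = 36/25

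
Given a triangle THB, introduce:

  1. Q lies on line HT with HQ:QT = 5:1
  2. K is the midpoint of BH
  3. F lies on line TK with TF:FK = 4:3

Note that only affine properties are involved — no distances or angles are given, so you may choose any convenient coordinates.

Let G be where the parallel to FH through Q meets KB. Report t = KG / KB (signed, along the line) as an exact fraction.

Assign T = (0, 0), H = (1, 0), B = (0, 1) — the answer is frame-independent, so this choice is without loss of generality.
1. Q lies on line HT with HQ:QT = 5:1 ⇒ Q = (1/6, 0)
2. K is the midpoint of BH ⇒ K = (1/2, 1/2)
3. F lies on line TK with TF:FK = 4:3 ⇒ F = (2/7, 2/7)
through Q parallel to FH: direction (5/7, -2/7); meets KB at G = (14/9, -5/9)
G = K + t·(B−K) with t = -19/9

t = -19/9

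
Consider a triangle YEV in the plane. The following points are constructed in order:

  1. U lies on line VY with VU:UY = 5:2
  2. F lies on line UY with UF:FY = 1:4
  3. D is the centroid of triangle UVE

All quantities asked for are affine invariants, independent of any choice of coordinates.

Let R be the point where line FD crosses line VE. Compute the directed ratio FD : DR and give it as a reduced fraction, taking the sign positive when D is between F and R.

FD:DR = 56/25

Set Y = (0, 0), E = (1, 0), V = (0, 1); any affine frame gives the same invariant.
1. U lies on line VY with VU:UY = 5:2 ⇒ U = (0, 2/7)
2. F lies on line UY with UF:FY = 1:4 ⇒ F = (0, 8/35)
3. D is the centroid of triangle UVE ⇒ D = (1/3, 3/7)
line FD meets VE at R = (27/56, 29/56)
D = F + t·(R−F) with t = 56/81, so FD:DR = 56/81:25/81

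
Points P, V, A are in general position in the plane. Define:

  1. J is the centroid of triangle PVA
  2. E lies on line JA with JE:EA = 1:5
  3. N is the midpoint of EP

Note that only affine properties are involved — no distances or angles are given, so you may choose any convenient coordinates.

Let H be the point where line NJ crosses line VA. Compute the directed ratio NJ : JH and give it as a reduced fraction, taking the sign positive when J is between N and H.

Assign P = (0, 0), V = (1, 0), A = (0, 1) — the answer is frame-independent, so this choice is without loss of generality.
1. J is the centroid of triangle PVA ⇒ J = (1/3, 1/3)
2. E lies on line JA with JE:EA = 1:5 ⇒ E = (5/18, 4/9)
3. N is the midpoint of EP ⇒ N = (5/36, 2/9)
line NJ meets VA at H = (6/11, 5/11)
J = N + t·(H−N) with t = 11/23, so NJ:JH = 11/23:12/23

NJ:JH = 11/12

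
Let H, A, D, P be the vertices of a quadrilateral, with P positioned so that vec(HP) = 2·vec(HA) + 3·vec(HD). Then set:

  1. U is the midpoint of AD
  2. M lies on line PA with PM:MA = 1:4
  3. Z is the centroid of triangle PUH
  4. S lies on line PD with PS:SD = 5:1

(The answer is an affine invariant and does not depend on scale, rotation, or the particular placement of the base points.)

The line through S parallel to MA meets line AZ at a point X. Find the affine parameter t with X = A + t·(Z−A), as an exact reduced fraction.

t = 2

Choose coordinates H = (0, 0), A = (1, 0), D = (0, 1), P = (2, 3).
1. U is the midpoint of AD ⇒ U = (1/2, 1/2)
2. M lies on line PA with PM:MA = 1:4 ⇒ M = (9/5, 12/5)
3. Z is the centroid of triangle PUH ⇒ Z = (5/6, 7/6)
4. S lies on line PD with PS:SD = 5:1 ⇒ S = (1/3, 4/3)
through S parallel to MA: direction (-4/5, -12/5); meets AZ at X = (2/3, 7/3)
X = A + t·(Z−A) with t = 2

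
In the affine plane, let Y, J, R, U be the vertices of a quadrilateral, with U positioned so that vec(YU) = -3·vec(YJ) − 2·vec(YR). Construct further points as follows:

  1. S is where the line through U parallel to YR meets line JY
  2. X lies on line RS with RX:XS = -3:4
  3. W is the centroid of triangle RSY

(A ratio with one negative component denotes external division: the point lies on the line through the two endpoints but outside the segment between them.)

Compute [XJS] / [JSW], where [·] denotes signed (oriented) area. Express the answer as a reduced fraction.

Work in coordinates with Y = (0, 0), J = (1, 0), R = (0, 1), U = (-3, -2).
1. S is where the line through U parallel to YR meets line JY ⇒ S = (-3, 0)
2. X lies on line RS with RX:XS = -3:4 ⇒ X = (9, 4)
3. W is the centroid of triangle RSY ⇒ W = (-1, 1/3)
2·[XJS] = -16, 2·[JSW] = -4/3
[XJS]:[JSW] = -16:-4/3 = 12

[XJS]:[JSW] = 12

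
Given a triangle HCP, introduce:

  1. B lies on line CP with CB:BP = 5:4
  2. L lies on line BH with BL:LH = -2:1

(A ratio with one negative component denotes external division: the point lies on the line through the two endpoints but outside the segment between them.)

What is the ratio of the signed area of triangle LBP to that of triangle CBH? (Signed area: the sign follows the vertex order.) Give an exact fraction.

Choose coordinates H = (0, 0), C = (1, 0), P = (0, 1).
1. B lies on line CP with CB:BP = 5:4 ⇒ B = (4/9, 5/9)
2. L lies on line BH with BL:LH = -2:1 ⇒ L = (-4/9, -5/9)
2·[LBP] = 8/9, 2·[CBH] = 5/9
[LBP]:[CBH] = 8/9:5/9 = 8/5

[LBP]:[CBH] = 8/5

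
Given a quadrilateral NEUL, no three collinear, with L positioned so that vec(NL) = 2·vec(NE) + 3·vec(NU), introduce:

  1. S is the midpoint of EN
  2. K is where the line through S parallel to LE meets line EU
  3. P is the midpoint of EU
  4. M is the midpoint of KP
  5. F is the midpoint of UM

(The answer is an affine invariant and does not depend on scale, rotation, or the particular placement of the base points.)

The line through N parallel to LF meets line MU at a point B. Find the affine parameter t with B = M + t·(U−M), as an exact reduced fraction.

t = 17/72

Set N = (0, 0), E = (1, 0), U = (0, 1), L = (2, 3); any affine frame gives the same invariant.
1. S is the midpoint of EN ⇒ S = (1/2, 0)
2. K is where the line through S parallel to LE meets line EU ⇒ K = (5/8, 3/8)
3. P is the midpoint of EU ⇒ P = (1/2, 1/2)
4. M is the midpoint of KP ⇒ M = (9/16, 7/16)
5. F is the midpoint of UM ⇒ F = (9/32, 23/32)
through N parallel to LF: direction (-55/32, -73/32); meets MU at B = (55/128, 73/128)
B = M + t·(U−M) with t = 17/72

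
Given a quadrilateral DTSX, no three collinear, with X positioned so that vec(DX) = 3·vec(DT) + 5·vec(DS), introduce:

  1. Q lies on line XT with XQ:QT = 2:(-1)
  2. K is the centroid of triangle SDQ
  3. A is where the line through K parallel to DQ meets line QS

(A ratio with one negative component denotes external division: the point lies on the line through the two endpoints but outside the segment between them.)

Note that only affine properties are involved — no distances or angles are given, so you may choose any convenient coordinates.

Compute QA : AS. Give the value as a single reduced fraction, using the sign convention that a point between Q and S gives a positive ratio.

QA:AS = 1/2

Set D = (0, 0), T = (1, 0), S = (0, 1), X = (3, 5); any affine frame gives the same invariant.
1. Q lies on line XT with XQ:QT = 2:(-1) ⇒ Q = (-1, -5)
2. K is the centroid of triangle SDQ ⇒ K = (-1/3, -4/3)
3. A is where the line through K parallel to DQ meets line QS ⇒ A = (-2/3, -3)
A = Q + t·(S−Q) with t = 1/3, so QA:AS = t:(1−t) = 1/3:2/3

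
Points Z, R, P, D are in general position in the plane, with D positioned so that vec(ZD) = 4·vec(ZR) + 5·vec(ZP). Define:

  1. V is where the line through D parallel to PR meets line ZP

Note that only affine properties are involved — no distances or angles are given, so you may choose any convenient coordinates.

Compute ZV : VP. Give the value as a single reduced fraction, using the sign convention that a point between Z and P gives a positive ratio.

ZV:VP = -9/8

Set Z = (0, 0), R = (1, 0), P = (0, 1), D = (4, 5); any affine frame gives the same invariant.
1. V is where the line through D parallel to PR meets line ZP ⇒ V = (0, 9)
V = Z + t·(P−Z) with t = 9, so ZV:VP = t:(1−t) = 9:-8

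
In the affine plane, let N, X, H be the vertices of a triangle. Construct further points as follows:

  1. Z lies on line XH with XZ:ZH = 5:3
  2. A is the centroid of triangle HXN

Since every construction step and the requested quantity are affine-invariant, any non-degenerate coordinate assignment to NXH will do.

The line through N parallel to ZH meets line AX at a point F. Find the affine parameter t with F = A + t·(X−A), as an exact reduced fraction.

t = -2

Assign N = (0, 0), X = (1, 0), H = (0, 1) — the answer is frame-independent, so this choice is without loss of generality.
1. Z lies on line XH with XZ:ZH = 5:3 ⇒ Z = (3/8, 5/8)
2. A is the centroid of triangle HXN ⇒ A = (1/3, 1/3)
through N parallel to ZH: direction (-3/8, 3/8); meets AX at F = (-1, 1)
F = A + t·(X−A) with t = -2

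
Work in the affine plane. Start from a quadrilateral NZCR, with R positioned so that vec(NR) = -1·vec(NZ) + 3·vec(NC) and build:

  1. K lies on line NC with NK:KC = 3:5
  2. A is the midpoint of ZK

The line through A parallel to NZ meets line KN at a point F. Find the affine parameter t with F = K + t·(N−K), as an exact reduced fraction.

Work in coordinates with N = (0, 0), Z = (1, 0), C = (0, 1), R = (-1, 3).
1. K lies on line NC with NK:KC = 3:5 ⇒ K = (0, 3/8)
2. A is the midpoint of ZK ⇒ A = (1/2, 3/16)
through A parallel to NZ: direction (1, 0); meets KN at F = (0, 3/16)
F = K + t·(N−K) with t = 1/2

t = 1/2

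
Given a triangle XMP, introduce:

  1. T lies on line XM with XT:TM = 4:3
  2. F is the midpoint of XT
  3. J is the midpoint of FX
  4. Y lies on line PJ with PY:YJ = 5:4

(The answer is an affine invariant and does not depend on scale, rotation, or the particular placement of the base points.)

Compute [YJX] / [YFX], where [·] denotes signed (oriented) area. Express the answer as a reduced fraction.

Assign X = (0, 0), M = (1, 0), P = (0, 1) — the answer is frame-independent, so this choice is without loss of generality.
1. T lies on line XM with XT:TM = 4:3 ⇒ T = (4/7, 0)
2. F is the midpoint of XT ⇒ F = (2/7, 0)
3. J is the midpoint of FX ⇒ J = (1/7, 0)
4. Y lies on line PJ with PY:YJ = 5:4 ⇒ Y = (5/63, 4/9)
2·[YJX] = -4/63, 2·[YFX] = -8/63
[YJX]:[YFX] = -4/63:-8/63 = 1/2

[YJX]:[YFX] = 1/2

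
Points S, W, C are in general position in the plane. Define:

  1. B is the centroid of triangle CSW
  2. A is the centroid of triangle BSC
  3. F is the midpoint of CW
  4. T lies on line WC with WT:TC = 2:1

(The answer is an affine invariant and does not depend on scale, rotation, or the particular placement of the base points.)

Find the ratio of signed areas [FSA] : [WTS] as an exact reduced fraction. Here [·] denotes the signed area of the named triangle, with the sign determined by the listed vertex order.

Assign S = (0, 0), W = (1, 0), C = (0, 1) — the answer is frame-independent, so this choice is without loss of generality.
1. B is the centroid of triangle CSW ⇒ B = (1/3, 1/3)
2. A is the centroid of triangle BSC ⇒ A = (1/9, 4/9)
3. F is the midpoint of CW ⇒ F = (1/2, 1/2)
4. T lies on line WC with WT:TC = 2:1 ⇒ T = (1/3, 2/3)
2·[FSA] = -1/6, 2·[WTS] = 2/3
[FSA]:[WTS] = -1/6:2/3 = -1/4

[FSA]:[WTS] = -1/4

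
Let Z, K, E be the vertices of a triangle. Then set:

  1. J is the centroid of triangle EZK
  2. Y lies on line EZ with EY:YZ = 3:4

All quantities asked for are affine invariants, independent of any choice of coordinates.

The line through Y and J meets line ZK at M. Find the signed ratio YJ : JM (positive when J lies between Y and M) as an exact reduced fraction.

YJ:JM = 5/7

Assign Z = (0, 0), K = (1, 0), E = (0, 1) — the answer is frame-independent, so this choice is without loss of generality.
1. J is the centroid of triangle EZK ⇒ J = (1/3, 1/3)
2. Y lies on line EZ with EY:YZ = 3:4 ⇒ Y = (0, 4/7)
line YJ meets ZK at M = (4/5, 0)
J = Y + t·(M−Y) with t = 5/12, so YJ:JM = 5/12:7/12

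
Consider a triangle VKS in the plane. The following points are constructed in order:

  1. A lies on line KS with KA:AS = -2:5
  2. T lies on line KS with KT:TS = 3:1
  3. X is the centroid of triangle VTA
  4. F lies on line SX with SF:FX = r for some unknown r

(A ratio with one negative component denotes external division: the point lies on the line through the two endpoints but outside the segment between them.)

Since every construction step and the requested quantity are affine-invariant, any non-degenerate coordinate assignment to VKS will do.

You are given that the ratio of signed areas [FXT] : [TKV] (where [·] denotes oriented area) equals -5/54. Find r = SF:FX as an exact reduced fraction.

r = 1/5

Choose coordinates V = (0, 0), K = (1, 0), S = (0, 1).
1. A lies on line KS with KA:AS = -2:5 ⇒ A = (5/3, -2/3)
2. T lies on line KS with KT:TS = 3:1 ⇒ T = (1/4, 3/4)
3. X is the centroid of triangle VTA ⇒ X = (23/36, 1/36)
4. With SF:FX = r, write λ = r/(r+1) so F = S + λ·(X−S); F is affine-linear in λ
Every point depending on F is an affine combination of F and λ-independent points, so each such coordinate is linear in λ; the λ² term in each signed area is a multiple of (X−S)×(X−S) = 0, so 2·[FXT] and 2·[TKV] are each linear in λ. Evaluating at λ=0 and λ=1:
  2·[FXT] = -1/12·λ + 1/12,   2·[TKV] = -3/4
So [FXT]:[TKV] = (-1/12·λ + 1/12) / (-3/4). Setting this equal to -5/54:
  -1/12·λ + 1/12 = -5/54·(-3/4)  ⇒  λ = 1/6
Then r = λ/(1−λ) = (1/6)/(5/6) = 1/5. Check: with r = 1/5, F = (23/216, 181/216) and [FXT]:[TKV] = -5/54 as required.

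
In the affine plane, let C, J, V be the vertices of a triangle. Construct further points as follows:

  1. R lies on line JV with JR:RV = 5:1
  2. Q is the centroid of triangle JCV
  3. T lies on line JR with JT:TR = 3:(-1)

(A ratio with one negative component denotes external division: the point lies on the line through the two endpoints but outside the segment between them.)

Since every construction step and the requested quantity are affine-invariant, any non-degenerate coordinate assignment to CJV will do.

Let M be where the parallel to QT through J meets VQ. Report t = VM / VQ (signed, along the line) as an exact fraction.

Choose coordinates C = (0, 0), J = (1, 0), V = (0, 1).
1. R lies on line JV with JR:RV = 5:1 ⇒ R = (1/6, 5/6)
2. Q is the centroid of triangle JCV ⇒ Q = (1/3, 1/3)
3. T lies on line JR with JT:TR = 3:(-1) ⇒ T = (-1/4, 5/4)
through J parallel to QT: direction (-7/12, 11/12); meets VQ at M = (-4/3, 11/3)
M = V + t·(Q−V) with t = -4

t = -4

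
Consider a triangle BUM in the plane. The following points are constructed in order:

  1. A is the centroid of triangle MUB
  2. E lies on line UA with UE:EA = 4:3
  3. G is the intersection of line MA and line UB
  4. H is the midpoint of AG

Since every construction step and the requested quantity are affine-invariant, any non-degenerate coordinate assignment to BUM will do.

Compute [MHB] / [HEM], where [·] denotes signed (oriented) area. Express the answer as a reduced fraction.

[MHB]:[HEM] = -7/3

Choose coordinates B = (0, 0), U = (1, 0), M = (0, 1).
1. A is the centroid of triangle MUB ⇒ A = (1/3, 1/3)
2. E lies on line UA with UE:EA = 4:3 ⇒ E = (13/21, 4/21)
3. G is the intersection of line MA and line UB ⇒ G = (1/2, 0)
4. H is the midpoint of AG ⇒ H = (5/12, 1/6)
2·[MHB] = -5/12, 2·[HEM] = 5/28
[MHB]:[HEM] = -5/12:5/28 = -7/3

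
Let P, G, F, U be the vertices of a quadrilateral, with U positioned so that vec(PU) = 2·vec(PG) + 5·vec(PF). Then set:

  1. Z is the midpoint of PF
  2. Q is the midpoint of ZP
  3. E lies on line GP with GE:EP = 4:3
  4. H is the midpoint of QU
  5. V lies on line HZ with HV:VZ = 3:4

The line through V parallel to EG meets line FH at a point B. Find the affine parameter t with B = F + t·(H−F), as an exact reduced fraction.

Choose coordinates P = (0, 0), G = (1, 0), F = (0, 1), U = (2, 5).
1. Z is the midpoint of PF ⇒ Z = (0, 1/2)
2. Q is the midpoint of ZP ⇒ Q = (0, 1/4)
3. E lies on line GP with GE:EP = 4:3 ⇒ E = (3/7, 0)
4. H is the midpoint of QU ⇒ H = (1, 21/8)
5. V lies on line HZ with HV:VZ = 3:4 ⇒ V = (4/7, 12/7)
through V parallel to EG: direction (4/7, 0); meets FH at B = (40/91, 12/7)
B = F + t·(H−F) with t = 40/91

t = 40/91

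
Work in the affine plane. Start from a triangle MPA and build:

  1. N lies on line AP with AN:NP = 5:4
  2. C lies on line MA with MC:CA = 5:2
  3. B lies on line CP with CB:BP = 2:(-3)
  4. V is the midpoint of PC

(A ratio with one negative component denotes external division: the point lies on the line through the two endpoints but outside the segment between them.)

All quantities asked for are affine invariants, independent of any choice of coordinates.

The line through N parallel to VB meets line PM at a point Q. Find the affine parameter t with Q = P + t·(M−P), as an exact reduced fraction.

Assign M = (0, 0), P = (1, 0), A = (0, 1) — the answer is frame-independent, so this choice is without loss of generality.
1. N lies on line AP with AN:NP = 5:4 ⇒ N = (5/9, 4/9)
2. C lies on line MA with MC:CA = 5:2 ⇒ C = (0, 5/7)
3. B lies on line CP with CB:BP = 2:(-3) ⇒ B = (-2, 15/7)
4. V is the midpoint of PC ⇒ V = (1/2, 5/14)
through N parallel to VB: direction (-5/2, 25/14); meets PM at Q = (53/45, 0)
Q = P + t·(M−P) with t = -8/45

t = -8/45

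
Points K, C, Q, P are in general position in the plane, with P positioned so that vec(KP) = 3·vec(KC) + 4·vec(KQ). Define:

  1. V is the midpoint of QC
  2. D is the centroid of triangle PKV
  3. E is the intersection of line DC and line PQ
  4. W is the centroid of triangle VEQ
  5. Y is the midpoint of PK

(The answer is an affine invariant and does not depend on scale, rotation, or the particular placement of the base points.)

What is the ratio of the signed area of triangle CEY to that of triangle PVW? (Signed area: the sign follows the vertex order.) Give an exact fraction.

Choose coordinates K = (0, 0), C = (1, 0), Q = (0, 1), P = (3, 4).
1. V is the midpoint of QC ⇒ V = (1/2, 1/2)
2. D is the centroid of triangle PKV ⇒ D = (7/6, 3/2)
3. E is the intersection of line DC and line PQ ⇒ E = (5/4, 9/4)
4. W is the centroid of triangle VEQ ⇒ W = (7/12, 5/4)
5. Y is the midpoint of PK ⇒ Y = (3/2, 2)
2·[CEY] = -5/8, 2·[PVW] = -19/12
[CEY]:[PVW] = -5/8:-19/12 = 15/38

[CEY]:[PVW] = 15/38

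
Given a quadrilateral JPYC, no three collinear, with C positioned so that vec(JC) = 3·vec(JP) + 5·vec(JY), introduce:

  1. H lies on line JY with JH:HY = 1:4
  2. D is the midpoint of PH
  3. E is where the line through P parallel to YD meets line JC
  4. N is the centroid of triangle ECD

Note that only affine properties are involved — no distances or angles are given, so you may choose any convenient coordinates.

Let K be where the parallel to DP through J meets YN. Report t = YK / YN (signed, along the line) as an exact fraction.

Assign J = (0, 0), P = (1, 0), Y = (0, 1), C = (3, 5) — the answer is frame-independent, so this choice is without loss of generality.
1. H lies on line JY with JH:HY = 1:4 ⇒ H = (0, 1/5)
2. D is the midpoint of PH ⇒ D = (1/2, 1/10)
3. E is where the line through P parallel to YD meets line JC ⇒ E = (27/52, 45/52)
4. N is the centroid of triangle ECD ⇒ N = (209/156, 517/260)
through J parallel to DP: direction (1/2, -1/10); meets YN at K = (-209/196, 209/980)
K = Y + t·(N−Y) with t = -39/49

t = -39/49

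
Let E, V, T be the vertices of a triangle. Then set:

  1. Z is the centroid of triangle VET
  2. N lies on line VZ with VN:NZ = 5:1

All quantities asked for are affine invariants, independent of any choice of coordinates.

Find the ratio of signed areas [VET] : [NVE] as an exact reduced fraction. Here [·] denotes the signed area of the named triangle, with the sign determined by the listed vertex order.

Set E = (0, 0), V = (1, 0), T = (0, 1); any affine frame gives the same invariant.
1. Z is the centroid of triangle VET ⇒ Z = (1/3, 1/3)
2. N lies on line VZ with VN:NZ = 5:1 ⇒ N = (4/9, 5/18)
2·[VET] = -1, 2·[NVE] = -5/18
[VET]:[NVE] = -1:-5/18 = 18/5

[VET]:[NVE] = 18/5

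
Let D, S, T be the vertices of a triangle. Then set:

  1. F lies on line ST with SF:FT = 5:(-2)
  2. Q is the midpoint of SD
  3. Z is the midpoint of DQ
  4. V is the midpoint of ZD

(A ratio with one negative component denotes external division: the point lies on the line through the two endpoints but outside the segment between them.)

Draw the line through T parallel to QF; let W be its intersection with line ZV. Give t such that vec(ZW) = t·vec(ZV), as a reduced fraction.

Work in coordinates with D = (0, 0), S = (1, 0), T = (0, 1).
1. F lies on line ST with SF:FT = 5:(-2) ⇒ F = (-2/3, 5/3)
2. Q is the midpoint of SD ⇒ Q = (1/2, 0)
3. Z is the midpoint of DQ ⇒ Z = (1/4, 0)
4. V is the midpoint of ZD ⇒ V = (1/8, 0)
through T parallel to QF: direction (-7/6, 5/3); meets ZV at W = (7/10, 0)
W = Z + t·(V−Z) with t = -18/5

t = -18/5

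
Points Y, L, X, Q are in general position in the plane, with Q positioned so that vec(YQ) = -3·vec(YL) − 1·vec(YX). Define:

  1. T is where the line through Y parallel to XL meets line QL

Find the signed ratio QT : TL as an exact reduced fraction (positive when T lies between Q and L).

QT:TL = 4

Choose coordinates Y = (0, 0), L = (1, 0), X = (0, 1), Q = (-3, -1).
1. T is where the line through Y parallel to XL meets line QL ⇒ T = (1/5, -1/5)
T = Q + t·(L−Q) with t = 4/5, so QT:TL = t:(1−t) = 4/5:1/5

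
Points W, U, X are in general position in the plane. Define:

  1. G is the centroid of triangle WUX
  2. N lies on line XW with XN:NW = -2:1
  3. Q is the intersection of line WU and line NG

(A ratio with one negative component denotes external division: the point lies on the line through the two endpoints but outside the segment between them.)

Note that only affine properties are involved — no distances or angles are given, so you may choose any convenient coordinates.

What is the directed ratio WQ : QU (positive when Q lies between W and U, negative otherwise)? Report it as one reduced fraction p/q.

WQ:QU = 1/3

Work in coordinates with W = (0, 0), U = (1, 0), X = (0, 1).
1. G is the centroid of triangle WUX ⇒ G = (1/3, 1/3)
2. N lies on line XW with XN:NW = -2:1 ⇒ N = (0, -1)
3. Q is the intersection of line WU and line NG ⇒ Q = (1/4, 0)
Q = W + t·(U−W) with t = 1/4, so WQ:QU = t:(1−t) = 1/4:3/4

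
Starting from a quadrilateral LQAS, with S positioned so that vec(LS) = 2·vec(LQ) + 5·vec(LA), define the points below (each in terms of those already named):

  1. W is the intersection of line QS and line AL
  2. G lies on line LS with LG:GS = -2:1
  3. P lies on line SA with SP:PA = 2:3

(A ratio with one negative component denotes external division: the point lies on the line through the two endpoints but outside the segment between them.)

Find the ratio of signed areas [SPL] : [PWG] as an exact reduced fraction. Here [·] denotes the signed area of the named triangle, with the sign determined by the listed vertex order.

[SPL]:[PWG] = 2/39

Set L = (0, 0), Q = (1, 0), A = (0, 1), S = (2, 5); any affine frame gives the same invariant.
1. W is the intersection of line QS and line AL ⇒ W = (0, -5)
2. G lies on line LS with LG:GS = -2:1 ⇒ G = (4, 10)
3. P lies on line SA with SP:PA = 2:3 ⇒ P = (6/5, 17/5)
2·[SPL] = 4/5, 2·[PWG] = 78/5
[SPL]:[PWG] = 4/5:78/5 = 2/39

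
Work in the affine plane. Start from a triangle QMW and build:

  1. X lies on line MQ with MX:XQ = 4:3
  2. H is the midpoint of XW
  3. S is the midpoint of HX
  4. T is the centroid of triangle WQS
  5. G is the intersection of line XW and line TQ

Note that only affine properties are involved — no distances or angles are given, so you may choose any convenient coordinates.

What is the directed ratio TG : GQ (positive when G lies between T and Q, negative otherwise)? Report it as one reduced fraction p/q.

Work in coordinates with Q = (0, 0), M = (1, 0), W = (0, 1).
1. X lies on line MQ with MX:XQ = 4:3 ⇒ X = (3/7, 0)
2. H is the midpoint of XW ⇒ H = (3/14, 1/2)
3. S is the midpoint of HX ⇒ S = (9/28, 1/4)
4. T is the centroid of triangle WQS ⇒ T = (3/28, 5/12)
5. G is the intersection of line XW and line TQ ⇒ G = (9/56, 5/8)
G = T + t·(Q−T) with t = -1/2, so TG:GQ = t:(1−t) = -1/2:3/2

TG:GQ = -1/3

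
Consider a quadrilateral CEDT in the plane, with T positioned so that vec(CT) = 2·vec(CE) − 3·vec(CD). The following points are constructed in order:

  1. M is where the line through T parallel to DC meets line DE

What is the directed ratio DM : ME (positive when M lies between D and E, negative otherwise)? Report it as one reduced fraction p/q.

Assign C = (0, 0), E = (1, 0), D = (0, 1), T = (2, -3) — the answer is frame-independent, so this choice is without loss of generality.
1. M is where the line through T parallel to DC meets line DE ⇒ M = (2, -1)
M = D + t·(E−D) with t = 2, so DM:ME = t:(1−t) = 2:-1

DM:ME = -2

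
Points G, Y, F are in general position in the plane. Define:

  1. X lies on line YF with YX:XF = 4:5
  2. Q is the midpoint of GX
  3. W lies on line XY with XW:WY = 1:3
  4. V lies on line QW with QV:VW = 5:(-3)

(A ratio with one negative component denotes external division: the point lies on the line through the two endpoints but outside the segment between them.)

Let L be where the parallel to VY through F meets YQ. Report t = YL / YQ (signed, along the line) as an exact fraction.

Set G = (0, 0), Y = (1, 0), F = (0, 1); any affine frame gives the same invariant.
1. X lies on line YF with YX:XF = 4:5 ⇒ X = (5/9, 4/9)
2. Q is the midpoint of GX ⇒ Q = (5/18, 2/9)
3. W lies on line XY with XW:WY = 1:3 ⇒ W = (2/3, 1/3)
4. V lies on line QW with QV:VW = 5:(-3) ⇒ V = (5/4, 1/2)
through F parallel to VY: direction (-1/4, -1/2); meets YQ at L = (-3/10, 2/5)
L = Y + t·(Q−Y) with t = 9/5

t = 9/5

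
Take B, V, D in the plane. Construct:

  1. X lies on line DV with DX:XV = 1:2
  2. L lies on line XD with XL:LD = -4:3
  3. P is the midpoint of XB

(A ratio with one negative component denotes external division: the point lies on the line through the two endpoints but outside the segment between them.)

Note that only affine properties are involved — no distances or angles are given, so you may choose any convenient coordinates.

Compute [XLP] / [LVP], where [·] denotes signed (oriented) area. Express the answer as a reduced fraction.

Choose coordinates B = (0, 0), V = (1, 0), D = (0, 1).
1. X lies on line DV with DX:XV = 1:2 ⇒ X = (1/3, 2/3)
2. L lies on line XD with XL:LD = -4:3 ⇒ L = (-1, 2)
3. P is the midpoint of XB ⇒ P = (1/6, 1/3)
2·[XLP] = 2/3, 2·[LVP] = -1
[XLP]:[LVP] = 2/3:-1 = -2/3

[XLP]:[LVP] = -2/3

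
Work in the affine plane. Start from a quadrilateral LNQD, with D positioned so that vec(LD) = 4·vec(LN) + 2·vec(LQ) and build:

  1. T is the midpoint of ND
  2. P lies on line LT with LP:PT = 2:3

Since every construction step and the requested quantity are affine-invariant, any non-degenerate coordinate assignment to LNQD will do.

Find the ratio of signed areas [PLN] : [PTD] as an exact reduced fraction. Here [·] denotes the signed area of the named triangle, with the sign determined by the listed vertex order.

Assign L = (0, 0), N = (1, 0), Q = (0, 1), D = (4, 2) — the answer is frame-independent, so this choice is without loss of generality.
1. T is the midpoint of ND ⇒ T = (5/2, 1)
2. P lies on line LT with LP:PT = 2:3 ⇒ P = (1, 2/5)
2·[PLN] = 2/5, 2·[PTD] = 3/5
[PLN]:[PTD] = 2/5:3/5 = 2/3

[PLN]:[PTD] = 2/3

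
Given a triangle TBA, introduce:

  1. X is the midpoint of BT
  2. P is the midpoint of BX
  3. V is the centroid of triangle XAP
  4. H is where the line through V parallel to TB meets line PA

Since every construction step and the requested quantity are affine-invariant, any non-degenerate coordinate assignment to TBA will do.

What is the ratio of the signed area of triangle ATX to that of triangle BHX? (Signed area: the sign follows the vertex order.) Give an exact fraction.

[ATX]:[BHX] = 3

Work in coordinates with T = (0, 0), B = (1, 0), A = (0, 1).
1. X is the midpoint of BT ⇒ X = (1/2, 0)
2. P is the midpoint of BX ⇒ P = (3/4, 0)
3. V is the centroid of triangle XAP ⇒ V = (5/12, 1/3)
4. H is where the line through V parallel to TB meets line PA ⇒ H = (1/2, 1/3)
2·[ATX] = 1/2, 2·[BHX] = 1/6
[ATX]:[BHX] = 1/2:1/6 = 3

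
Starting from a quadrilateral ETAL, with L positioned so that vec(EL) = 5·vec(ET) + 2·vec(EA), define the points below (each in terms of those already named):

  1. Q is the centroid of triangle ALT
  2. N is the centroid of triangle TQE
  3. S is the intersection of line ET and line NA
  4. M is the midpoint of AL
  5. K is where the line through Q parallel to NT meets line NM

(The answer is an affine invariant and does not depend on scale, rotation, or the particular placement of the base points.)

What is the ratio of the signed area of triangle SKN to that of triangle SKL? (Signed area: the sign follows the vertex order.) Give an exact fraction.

Set E = (0, 0), T = (1, 0), A = (0, 1), L = (5, 2); any affine frame gives the same invariant.
1. Q is the centroid of triangle ALT ⇒ Q = (2, 1)
2. N is the centroid of triangle TQE ⇒ N = (1, 1/3)
3. S is the intersection of line ET and line NA ⇒ S = (3/2, 0)
4. M is the midpoint of AL ⇒ M = (5/2, 3/2)
5. K is where the line through Q parallel to NT meets line NM ⇒ K = (2, 10/9)
2·[SKN] = 13/18, 2·[SKL] = -26/9
[SKN]:[SKL] = 13/18:-26/9 = -1/4

[SKN]:[SKL] = -1/4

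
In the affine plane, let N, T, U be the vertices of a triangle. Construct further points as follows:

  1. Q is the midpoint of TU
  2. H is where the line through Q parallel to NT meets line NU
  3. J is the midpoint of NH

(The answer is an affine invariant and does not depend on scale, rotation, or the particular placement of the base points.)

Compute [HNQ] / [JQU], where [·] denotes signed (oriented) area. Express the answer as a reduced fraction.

[HNQ]:[JQU] = 2/3

Choose coordinates N = (0, 0), T = (1, 0), U = (0, 1).
1. Q is the midpoint of TU ⇒ Q = (1/2, 1/2)
2. H is where the line through Q parallel to NT meets line NU ⇒ H = (0, 1/2)
3. J is the midpoint of NH ⇒ J = (0, 1/4)
2·[HNQ] = 1/4, 2·[JQU] = 3/8
[HNQ]:[JQU] = 1/4:3/8 = 2/3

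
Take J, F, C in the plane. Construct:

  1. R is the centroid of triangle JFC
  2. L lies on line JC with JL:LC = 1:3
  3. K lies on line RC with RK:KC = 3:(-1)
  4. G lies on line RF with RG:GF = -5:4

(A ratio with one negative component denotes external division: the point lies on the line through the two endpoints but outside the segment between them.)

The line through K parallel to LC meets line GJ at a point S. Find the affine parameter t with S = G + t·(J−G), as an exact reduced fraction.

t = 23/22

Choose coordinates J = (0, 0), F = (1, 0), C = (0, 1).
1. R is the centroid of triangle JFC ⇒ R = (1/3, 1/3)
2. L lies on line JC with JL:LC = 1:3 ⇒ L = (0, 1/4)
3. K lies on line RC with RK:KC = 3:(-1) ⇒ K = (-1/6, 4/3)
4. G lies on line RF with RG:GF = -5:4 ⇒ G = (11/3, -4/3)
through K parallel to LC: direction (0, 3/4); meets GJ at S = (-1/6, 2/33)
S = G + t·(J−G) with t = 23/22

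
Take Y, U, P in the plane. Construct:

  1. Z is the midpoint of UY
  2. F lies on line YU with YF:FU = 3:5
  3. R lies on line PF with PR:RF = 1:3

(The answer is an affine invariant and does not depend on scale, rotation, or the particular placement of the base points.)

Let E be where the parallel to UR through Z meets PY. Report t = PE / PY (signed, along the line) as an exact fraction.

Work in coordinates with Y = (0, 0), U = (1, 0), P = (0, 1).
1. Z is the midpoint of UY ⇒ Z = (1/2, 0)
2. F lies on line YU with YF:FU = 3:5 ⇒ F = (3/8, 0)
3. R lies on line PF with PR:RF = 1:3 ⇒ R = (3/32, 3/4)
through Z parallel to UR: direction (-29/32, 3/4); meets PY at E = (0, 12/29)
E = P + t·(Y−P) with t = 17/29

t = 17/29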